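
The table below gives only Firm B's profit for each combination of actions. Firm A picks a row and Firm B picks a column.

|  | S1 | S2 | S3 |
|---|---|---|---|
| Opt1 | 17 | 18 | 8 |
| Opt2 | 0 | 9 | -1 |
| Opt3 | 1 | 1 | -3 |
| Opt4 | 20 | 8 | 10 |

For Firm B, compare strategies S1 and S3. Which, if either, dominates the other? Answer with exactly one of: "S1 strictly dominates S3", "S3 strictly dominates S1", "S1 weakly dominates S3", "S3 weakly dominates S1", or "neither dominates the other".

S1 strictly dominates S3

Compare S1 to S3 across each opponent action: Opt1: 17>8, Opt2: 0>-1, Opt3: 1>-3, Opt4: 20>10.
S1 gives a strictly higher payoff against each opponent action, so S1 strictly dominates S3.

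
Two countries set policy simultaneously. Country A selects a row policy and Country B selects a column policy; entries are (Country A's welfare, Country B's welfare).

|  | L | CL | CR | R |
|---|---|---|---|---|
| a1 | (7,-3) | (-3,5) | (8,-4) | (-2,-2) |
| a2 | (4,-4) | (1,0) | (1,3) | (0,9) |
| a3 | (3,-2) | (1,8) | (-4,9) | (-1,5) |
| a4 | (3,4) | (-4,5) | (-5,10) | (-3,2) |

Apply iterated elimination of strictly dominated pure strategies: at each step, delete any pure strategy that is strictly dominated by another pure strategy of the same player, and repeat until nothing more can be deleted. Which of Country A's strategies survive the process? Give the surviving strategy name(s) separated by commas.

Row a4 is eliminated: a1 beats it against every remaining column (L: 7>3, CL: -3>-4, CR: 8>-5, R: -2>-3).
Column L is eliminated: CL beats it against every remaining row (a1: 5>-3, a2: 0>-4, a3: 8>-2).
Among the remaining strategies, none is strictly dominated by another pure strategy of the same player, so the elimination stops.
Surviving strategies — Country A: {a1, a2, a3}; Country B: {CL, CR, R}.

a1, a2, a3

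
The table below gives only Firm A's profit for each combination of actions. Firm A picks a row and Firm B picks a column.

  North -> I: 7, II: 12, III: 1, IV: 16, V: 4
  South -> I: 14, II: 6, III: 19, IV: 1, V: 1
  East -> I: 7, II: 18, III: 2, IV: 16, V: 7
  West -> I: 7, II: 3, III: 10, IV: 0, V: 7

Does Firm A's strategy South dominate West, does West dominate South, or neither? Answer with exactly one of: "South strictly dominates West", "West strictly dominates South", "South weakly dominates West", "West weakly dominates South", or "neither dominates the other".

neither dominates the other

Compare South to West across each opponent action: I: 14>7, II: 6>3, III: 19>10, IV: 1>0, V: 1<7.
South does better at I, II, III, IV but worse at V; neither strategy dominates the other.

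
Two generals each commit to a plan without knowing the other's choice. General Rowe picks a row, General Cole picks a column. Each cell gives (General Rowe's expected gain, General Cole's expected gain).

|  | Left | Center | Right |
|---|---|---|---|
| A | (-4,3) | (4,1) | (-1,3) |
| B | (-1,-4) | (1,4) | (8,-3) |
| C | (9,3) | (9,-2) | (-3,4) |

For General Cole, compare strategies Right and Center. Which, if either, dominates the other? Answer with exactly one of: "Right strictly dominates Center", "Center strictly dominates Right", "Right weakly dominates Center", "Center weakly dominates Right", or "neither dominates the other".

Right's payoffs vs Center's, by General Rowe's action — A: 3>1, B: -3<4, C: 4>-2.
Right does better at A, C but worse at B; neither strategy dominates the other.

neither dominates the other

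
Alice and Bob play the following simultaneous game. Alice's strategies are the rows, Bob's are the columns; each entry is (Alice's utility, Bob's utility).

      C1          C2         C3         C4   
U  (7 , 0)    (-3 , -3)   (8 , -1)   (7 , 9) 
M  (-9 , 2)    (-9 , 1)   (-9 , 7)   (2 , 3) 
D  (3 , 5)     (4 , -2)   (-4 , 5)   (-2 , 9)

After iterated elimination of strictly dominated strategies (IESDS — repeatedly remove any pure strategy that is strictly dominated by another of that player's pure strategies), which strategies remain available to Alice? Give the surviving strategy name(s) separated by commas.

U

For Alice, U strictly dominates M on the remaining columns (C1: 7>-9, C2: -3>-9, C3: 8>-9, C4: 7>2); eliminate M.
Bob's strategy C1 is strictly dominated by C4 (U: 9>0, D: 9>5) and is removed.
For Bob, C3 strictly dominates C2 on the remaining rows (U: -1>-3, D: 5>-2); eliminate C2.
Row D is eliminated: U beats it against every remaining column (C3: 8>-4, C4: 7>-2).
Bob's strategy C3 is strictly dominated by C4 (U: 9>-1) and is removed.
Among the remaining strategies, none is strictly dominated by another pure strategy of the same player, so the elimination stops.
Surviving strategies — Alice: {U}; Bob: {C4}.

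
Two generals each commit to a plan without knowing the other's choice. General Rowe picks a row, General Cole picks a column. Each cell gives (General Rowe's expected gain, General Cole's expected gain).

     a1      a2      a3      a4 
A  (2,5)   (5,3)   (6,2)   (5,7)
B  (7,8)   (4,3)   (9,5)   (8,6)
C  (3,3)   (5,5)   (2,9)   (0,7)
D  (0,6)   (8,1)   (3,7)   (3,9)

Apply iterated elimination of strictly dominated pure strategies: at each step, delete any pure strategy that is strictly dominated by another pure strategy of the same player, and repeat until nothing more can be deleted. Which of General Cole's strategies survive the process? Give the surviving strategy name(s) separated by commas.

Column a2 is eliminated: a4 beats it against every remaining row (A: 7>3, B: 6>3, C: 7>5, D: 9>1).
Row A is eliminated: B beats it against every remaining column (a1: 7>2, a3: 9>6, a4: 8>5).
Row C is eliminated: B beats it against every remaining column (a1: 7>3, a3: 9>2, a4: 8>0).
For General Rowe, B strictly dominates D on the remaining columns (a1: 7>0, a3: 9>3, a4: 8>3); eliminate D.
Column a3 is eliminated: a1 beats it against every remaining row (B: 8>5).
General Cole's strategy a4 is strictly dominated by a1 (B: 8>6) and is removed.
Among the remaining strategies, none is strictly dominated by another pure strategy of the same player, so the elimination stops.
Surviving strategies — General Rowe: {B}; General Cole: {a1}.

a1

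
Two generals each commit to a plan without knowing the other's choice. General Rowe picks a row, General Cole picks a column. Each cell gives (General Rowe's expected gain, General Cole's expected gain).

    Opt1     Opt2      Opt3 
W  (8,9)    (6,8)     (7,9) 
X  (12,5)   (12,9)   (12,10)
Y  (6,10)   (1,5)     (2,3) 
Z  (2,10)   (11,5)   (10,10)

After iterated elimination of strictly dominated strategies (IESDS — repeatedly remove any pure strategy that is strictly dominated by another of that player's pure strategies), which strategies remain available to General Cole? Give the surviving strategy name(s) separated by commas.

Opt3

Row W is eliminated: X beats it against every remaining column (Opt1: 12>8, Opt2: 12>6, Opt3: 12>7).
Row Y is eliminated: X beats it against every remaining column (Opt1: 12>6, Opt2: 12>1, Opt3: 12>2).
Row Z is eliminated: X beats it against every remaining column (Opt1: 12>2, Opt2: 12>11, Opt3: 12>10).
Column Opt1 is eliminated: Opt2 beats it against every remaining row (X: 9>5).
General Cole's strategy Opt2 is strictly dominated by Opt3 (X: 10>9) and is removed.
Among the remaining strategies, none is strictly dominated by another pure strategy of the same player, so the elimination stops.
Surviving strategies — General Rowe: {X}; General Cole: {Opt3}.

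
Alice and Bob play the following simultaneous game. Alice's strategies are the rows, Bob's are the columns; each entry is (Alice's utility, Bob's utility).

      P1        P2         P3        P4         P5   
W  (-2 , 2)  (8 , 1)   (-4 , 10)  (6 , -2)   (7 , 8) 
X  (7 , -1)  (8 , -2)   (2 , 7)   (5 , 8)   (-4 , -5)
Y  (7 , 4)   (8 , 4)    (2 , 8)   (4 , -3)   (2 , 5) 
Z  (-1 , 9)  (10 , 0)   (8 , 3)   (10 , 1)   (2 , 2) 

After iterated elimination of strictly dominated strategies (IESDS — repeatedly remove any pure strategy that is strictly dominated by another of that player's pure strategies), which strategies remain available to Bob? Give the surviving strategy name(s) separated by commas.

P1, P3, P4

Column P2 is eliminated: P3 beats it against every remaining row (W: 10>1, X: 7>-2, Y: 8>4, Z: 3>0).
Bob's strategy P5 is strictly dominated by P3 (W: 10>8, X: 7>-5, Y: 8>5, Z: 3>2) and is removed.
Row W is eliminated: Z beats it against every remaining column (P1: -1>-2, P3: 8>-4, P4: 10>6).
Among the remaining strategies, none is strictly dominated by another pure strategy of the same player, so the elimination stops.
Surviving strategies — Alice: {X, Y, Z}; Bob: {P1, P3, P4}.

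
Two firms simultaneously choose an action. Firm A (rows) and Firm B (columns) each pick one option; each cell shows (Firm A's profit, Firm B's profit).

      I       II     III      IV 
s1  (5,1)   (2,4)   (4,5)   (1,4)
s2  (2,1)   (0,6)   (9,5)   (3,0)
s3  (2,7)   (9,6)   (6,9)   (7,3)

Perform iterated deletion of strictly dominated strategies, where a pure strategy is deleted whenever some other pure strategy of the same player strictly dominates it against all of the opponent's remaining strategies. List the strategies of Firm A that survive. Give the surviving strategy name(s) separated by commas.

Firm B's strategy I is strictly dominated by III (s1: 5>1, s2: 5>1, s3: 9>7) and is removed.
For Firm A, s3 strictly dominates s1 on the remaining columns (II: 9>2, III: 6>4, IV: 7>1); eliminate s1.
Column IV is eliminated: II beats it against every remaining row (s2: 6>0, s3: 6>3).
Among the remaining strategies, none is strictly dominated by another pure strategy of the same player, so the elimination stops.
Surviving strategies — Firm A: {s2, s3}; Firm B: {II, III}.

s2, s3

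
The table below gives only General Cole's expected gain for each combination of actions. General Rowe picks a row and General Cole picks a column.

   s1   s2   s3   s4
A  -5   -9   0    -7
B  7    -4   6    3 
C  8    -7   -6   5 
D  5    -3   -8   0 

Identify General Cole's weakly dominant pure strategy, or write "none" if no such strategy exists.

none

s1 fails to dominate s3 at A (-5<0).
s2 fails to dominate s1 at A (-9<-5).
s3 fails to dominate s1 at B (6<7).
s4 fails to dominate s1 at A (-7<-5).
No single strategy dominates all the others.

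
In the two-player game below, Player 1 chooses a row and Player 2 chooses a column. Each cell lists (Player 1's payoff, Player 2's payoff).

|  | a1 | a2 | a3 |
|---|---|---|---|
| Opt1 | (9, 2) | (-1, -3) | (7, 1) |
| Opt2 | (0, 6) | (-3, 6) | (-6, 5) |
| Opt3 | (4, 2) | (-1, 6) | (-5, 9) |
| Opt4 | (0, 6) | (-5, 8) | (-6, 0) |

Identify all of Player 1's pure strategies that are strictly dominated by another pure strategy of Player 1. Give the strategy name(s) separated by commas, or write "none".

Opt1: no other strategy beats it everywhere (Opt2 at a1 (9>0); Opt3 at a1 (9>4); Opt4 at a1 (9>0)).
Opt1 strictly dominates Opt2 — a1: 9>0, a2: -1>-3, a3: 7>-6.
Opt3 is not dominated — it holds its own against Opt1 at a2 (-1=-1); Opt2 at a1 (4>0); Opt4 at a1 (4>0).
Opt4 is strictly dominated by Opt1 (a1: 9>0, a2: -1>-5, a3: 7>-6).

Opt2, Opt4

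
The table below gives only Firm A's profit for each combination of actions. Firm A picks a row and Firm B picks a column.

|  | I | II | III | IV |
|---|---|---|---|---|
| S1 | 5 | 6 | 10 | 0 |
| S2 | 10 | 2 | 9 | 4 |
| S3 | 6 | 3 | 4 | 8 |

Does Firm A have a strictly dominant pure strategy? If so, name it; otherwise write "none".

S1 fails to dominate S2 at I (5<10).
S2 fails to dominate S1 at II (2<6).
S3 fails to dominate S1 at II (3<6).
No single strategy dominates all the others.

none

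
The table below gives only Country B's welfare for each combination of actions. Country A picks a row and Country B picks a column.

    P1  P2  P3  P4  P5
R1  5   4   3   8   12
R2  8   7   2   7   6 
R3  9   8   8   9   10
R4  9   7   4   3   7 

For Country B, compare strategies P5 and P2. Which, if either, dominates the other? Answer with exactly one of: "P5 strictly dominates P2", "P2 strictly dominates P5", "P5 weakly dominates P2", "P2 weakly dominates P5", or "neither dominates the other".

neither dominates the other

Compare P5 to P2 across each choice by Country A: R1: 12>4, R2: 6<7, R3: 10>8, R4: 7=7.
P5 does better at R1, R3 but worse at R2; neither strategy dominates the other.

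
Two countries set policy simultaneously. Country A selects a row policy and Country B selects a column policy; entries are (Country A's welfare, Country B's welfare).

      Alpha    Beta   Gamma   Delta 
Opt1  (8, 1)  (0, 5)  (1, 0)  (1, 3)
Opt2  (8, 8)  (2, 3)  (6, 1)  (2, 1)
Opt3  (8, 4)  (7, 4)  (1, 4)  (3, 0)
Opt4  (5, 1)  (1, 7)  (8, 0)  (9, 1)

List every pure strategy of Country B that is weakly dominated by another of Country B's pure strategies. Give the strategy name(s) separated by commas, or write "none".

Gamma, Delta

Alpha is not dominated — it holds its own against Beta at Opt2 (8>3); Gamma at Opt1 (1>0); Delta at Opt2 (8>1).
Beta: no other strategy beats it everywhere (Alpha at Opt1 (5>1); Gamma at Opt1 (5>0); Delta at Opt1 (5>3)).
Alpha weakly dominates Gamma — Opt1: 1>0, Opt2: 8>1, Opt3: 4=4, Opt4: 1>0.
Delta is weakly dominated by Beta (Opt1: 5>3, Opt2: 3>1, Opt3: 4>0, Opt4: 7>1).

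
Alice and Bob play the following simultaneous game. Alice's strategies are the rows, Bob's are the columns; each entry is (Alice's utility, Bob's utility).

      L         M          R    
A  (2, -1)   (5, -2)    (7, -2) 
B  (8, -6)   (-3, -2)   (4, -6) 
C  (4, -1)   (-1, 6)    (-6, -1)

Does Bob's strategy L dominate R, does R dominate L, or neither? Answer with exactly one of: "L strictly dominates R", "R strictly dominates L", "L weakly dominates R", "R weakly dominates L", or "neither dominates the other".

Compare L to R across each opponent action: A: -1>-2, B: -6=-6, C: -1=-1.
L is at least as good everywhere and strictly better somewhere (tied only at B, C), so L weakly but not strictly dominates R.

L weakly dominates R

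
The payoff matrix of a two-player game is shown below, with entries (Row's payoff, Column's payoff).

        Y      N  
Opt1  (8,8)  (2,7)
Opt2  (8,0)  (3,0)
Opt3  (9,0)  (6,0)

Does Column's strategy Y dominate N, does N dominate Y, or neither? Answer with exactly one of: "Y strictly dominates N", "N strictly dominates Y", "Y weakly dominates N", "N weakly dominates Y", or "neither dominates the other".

Y weakly dominates N

Compare Y to N across each choice by Row: Opt1: 8>7, Opt2: 0=0, Opt3: 0=0.
Y is at least as good everywhere and strictly better somewhere (tied only at Opt2, Opt3), so Y weakly but not strictly dominates N.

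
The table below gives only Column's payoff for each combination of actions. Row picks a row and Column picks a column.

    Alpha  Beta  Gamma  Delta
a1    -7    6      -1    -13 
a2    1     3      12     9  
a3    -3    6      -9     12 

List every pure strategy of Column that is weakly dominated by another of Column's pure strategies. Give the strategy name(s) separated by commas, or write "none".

Beta weakly dominates Alpha — a1: 6>-7, a2: 3>1, a3: 6>-3.
Beta: no other strategy beats it everywhere (Alpha at a1 (6>-7); Gamma at a1 (6>-1); Delta at a1 (6>-13)).
Gamma: no other strategy beats it everywhere (Alpha at a1 (-1>-7); Beta at a2 (12>3); Delta at a1 (-1>-13)).
Delta is not dominated — it holds its own against Alpha at a2 (9>1); Beta at a2 (9>3); Gamma at a3 (12>-9).

Alpha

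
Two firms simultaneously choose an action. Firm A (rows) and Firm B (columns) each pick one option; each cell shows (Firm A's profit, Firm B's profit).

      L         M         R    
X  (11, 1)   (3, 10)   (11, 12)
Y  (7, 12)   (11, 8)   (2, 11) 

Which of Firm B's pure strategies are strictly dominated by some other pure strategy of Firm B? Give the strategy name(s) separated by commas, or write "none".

M

L: no other strategy beats it everywhere (M at Y (12>8); R at Y (12>11)).
M is strictly dominated by R (X: 12>10, Y: 11>8).
R: no other strategy beats it everywhere (L at X (12>1); M at X (12>10)).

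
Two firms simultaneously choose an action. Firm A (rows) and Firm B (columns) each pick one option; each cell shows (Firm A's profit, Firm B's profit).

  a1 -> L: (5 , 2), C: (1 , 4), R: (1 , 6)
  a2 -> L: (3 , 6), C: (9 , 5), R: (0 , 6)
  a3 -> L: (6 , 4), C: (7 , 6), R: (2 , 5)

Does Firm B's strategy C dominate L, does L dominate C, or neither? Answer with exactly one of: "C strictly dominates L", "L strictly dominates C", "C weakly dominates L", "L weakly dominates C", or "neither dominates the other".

neither dominates the other

Compare C to L across every action of Firm A: a1: 4>2, a2: 5<6, a3: 6>4.
C does better at a1, a3 but worse at a2; neither strategy dominates the other.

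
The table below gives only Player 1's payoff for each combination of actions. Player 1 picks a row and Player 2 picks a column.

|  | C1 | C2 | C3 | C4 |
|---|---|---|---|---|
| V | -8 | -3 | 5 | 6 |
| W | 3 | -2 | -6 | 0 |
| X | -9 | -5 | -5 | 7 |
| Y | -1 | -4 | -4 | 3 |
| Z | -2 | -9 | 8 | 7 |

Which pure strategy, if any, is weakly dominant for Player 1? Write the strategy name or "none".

none

V fails to dominate W at C1 (-8<3).
W fails to dominate V at C3 (-6<5).
X fails to dominate V at C1 (-9<-8).
Y fails to dominate V at C2 (-4<-3).
Z fails to dominate V at C2 (-9<-3).
No single strategy dominates all the others.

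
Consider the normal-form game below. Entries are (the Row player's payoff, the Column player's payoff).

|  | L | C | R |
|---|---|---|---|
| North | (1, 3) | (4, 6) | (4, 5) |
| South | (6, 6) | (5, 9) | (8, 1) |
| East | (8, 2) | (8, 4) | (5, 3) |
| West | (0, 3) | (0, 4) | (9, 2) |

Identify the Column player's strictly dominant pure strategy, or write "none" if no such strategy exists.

C vs L: North: 6>3, South: 9>6, East: 4>2, West: 4>3.
C vs R: North: 6>5, South: 9>1, East: 4>3, West: 4>2.
C strictly beats every other strategy against every opponent action, so it is strictly dominant.

C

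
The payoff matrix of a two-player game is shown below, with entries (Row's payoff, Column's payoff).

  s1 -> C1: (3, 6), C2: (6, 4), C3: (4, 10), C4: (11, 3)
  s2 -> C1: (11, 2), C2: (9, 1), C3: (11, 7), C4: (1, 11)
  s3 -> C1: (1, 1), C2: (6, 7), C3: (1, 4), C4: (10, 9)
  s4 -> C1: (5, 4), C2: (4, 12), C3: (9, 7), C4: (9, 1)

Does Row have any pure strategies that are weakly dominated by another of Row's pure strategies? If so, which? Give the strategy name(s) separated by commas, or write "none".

s1 is not dominated — it holds its own against s2 at C4 (11>1); s3 at C1 (3>1); s4 at C2 (6>4).
Nothing dominates s2: s1 at C1 (11>3); s3 at C1 (11>1); s4 at C1 (11>5).
s1 weakly dominates s3 — C1: 3>1, C2: 6=6, C3: 4>1, C4: 11>10.
Nothing dominates s4: s1 at C1 (5>3); s2 at C4 (9>1); s3 at C1 (5>1).

s3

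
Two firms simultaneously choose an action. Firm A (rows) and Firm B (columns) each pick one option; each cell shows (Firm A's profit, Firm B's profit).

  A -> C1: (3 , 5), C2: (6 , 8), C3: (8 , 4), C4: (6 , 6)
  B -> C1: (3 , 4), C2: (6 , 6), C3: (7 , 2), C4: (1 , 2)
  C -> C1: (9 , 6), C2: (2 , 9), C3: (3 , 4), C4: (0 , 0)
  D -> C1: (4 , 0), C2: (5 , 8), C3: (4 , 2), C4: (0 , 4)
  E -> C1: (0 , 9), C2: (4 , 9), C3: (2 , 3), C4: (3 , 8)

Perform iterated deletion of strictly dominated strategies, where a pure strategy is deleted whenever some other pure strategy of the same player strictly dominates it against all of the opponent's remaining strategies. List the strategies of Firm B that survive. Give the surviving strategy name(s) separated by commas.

Row E is eliminated: A beats it against every remaining column (C1: 3>0, C2: 6>4, C3: 8>2, C4: 6>3).
Column C1 is eliminated: C2 beats it against every remaining row (A: 8>5, B: 6>4, C: 9>6, D: 8>0).
Firm A's strategy C is strictly dominated by A (C2: 6>2, C3: 8>3, C4: 6>0) and is removed.
Firm A's strategy D is strictly dominated by A (C2: 6>5, C3: 8>4, C4: 6>0) and is removed.
Firm B's strategy C3 is strictly dominated by C2 (A: 8>4, B: 6>2) and is removed.
For Firm B, C2 strictly dominates C4 on the remaining rows (A: 8>6, B: 6>2); eliminate C4.
Among the remaining strategies, none is strictly dominated by another pure strategy of the same player, so the elimination stops.
Surviving strategies — Firm A: {A, B}; Firm B: {C2}.

C2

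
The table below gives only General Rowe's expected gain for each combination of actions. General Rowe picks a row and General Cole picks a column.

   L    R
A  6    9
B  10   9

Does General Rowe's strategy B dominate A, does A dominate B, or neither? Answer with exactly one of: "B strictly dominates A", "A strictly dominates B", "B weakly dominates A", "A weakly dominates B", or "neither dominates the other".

B weakly dominates A

Compare B to A across each choice by General Cole: L: 10>6, R: 9=9.
B is at least as good everywhere and strictly better somewhere (tied only at R), so B weakly but not strictly dominates A.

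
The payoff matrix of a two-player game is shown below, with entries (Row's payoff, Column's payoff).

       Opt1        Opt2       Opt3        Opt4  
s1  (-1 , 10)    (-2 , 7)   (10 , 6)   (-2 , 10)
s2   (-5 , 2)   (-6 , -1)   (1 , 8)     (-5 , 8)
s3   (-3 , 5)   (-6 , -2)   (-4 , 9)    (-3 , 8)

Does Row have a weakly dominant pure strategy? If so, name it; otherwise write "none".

s1

s1 vs s2: Opt1: -1>-5, Opt2: -2>-6, Opt3: 10>1, Opt4: -2>-5.
s1 vs s3: Opt1: -1>-3, Opt2: -2>-6, Opt3: 10>-4, Opt4: -2>-3.
s1 is at least as good as every other strategy against every opponent action, so it is weakly dominant.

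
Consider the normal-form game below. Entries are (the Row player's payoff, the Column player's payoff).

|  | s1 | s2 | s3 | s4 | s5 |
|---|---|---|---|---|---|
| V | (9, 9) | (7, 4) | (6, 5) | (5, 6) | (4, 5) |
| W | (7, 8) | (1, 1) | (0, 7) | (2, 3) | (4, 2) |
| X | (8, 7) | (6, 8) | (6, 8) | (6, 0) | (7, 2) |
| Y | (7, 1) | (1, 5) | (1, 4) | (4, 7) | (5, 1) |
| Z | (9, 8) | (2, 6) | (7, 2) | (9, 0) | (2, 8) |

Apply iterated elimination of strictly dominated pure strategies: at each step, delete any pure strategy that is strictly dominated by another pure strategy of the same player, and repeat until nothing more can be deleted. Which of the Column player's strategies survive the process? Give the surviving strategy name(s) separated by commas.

s1, s2, s3, s5

Row W is eliminated: X beats it against every remaining column (s1: 8>7, s2: 6>1, s3: 6>0, s4: 6>2, s5: 7>4).
For the Row player, X strictly dominates Y on the remaining columns (s1: 8>7, s2: 6>1, s3: 6>1, s4: 6>4, s5: 7>5); eliminate Y.
Column s4 is eliminated: s1 beats it against every remaining row (V: 9>6, X: 7>0, Z: 8>0).
Among the remaining strategies, none is strictly dominated by another pure strategy of the same player, so the elimination stops.
Surviving strategies — the Row player: {V, X, Z}; the Column player: {s1, s2, s3, s5}.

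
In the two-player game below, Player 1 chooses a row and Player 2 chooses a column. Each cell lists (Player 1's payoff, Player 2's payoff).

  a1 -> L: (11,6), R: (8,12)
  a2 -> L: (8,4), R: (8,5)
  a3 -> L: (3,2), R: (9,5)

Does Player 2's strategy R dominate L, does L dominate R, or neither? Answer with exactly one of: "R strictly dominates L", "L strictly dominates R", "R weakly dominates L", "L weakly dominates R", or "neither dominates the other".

R strictly dominates L

Compare R to L across each choice by Player 1: a1: 12>6, a2: 5>4, a3: 5>2.
Every comparison favours R, so R strictly dominates L.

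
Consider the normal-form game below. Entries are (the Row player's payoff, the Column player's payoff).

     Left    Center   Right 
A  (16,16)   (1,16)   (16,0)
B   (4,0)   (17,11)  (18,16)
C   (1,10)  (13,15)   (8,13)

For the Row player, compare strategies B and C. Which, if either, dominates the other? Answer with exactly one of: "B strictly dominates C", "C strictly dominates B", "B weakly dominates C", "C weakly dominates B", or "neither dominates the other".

Compare B to C across every action of the Column player: Left: 4>1, Center: 17>13, Right: 18>8.
B gives a strictly higher payoff against every action of the Column player, so B strictly dominates C.

B strictly dominates C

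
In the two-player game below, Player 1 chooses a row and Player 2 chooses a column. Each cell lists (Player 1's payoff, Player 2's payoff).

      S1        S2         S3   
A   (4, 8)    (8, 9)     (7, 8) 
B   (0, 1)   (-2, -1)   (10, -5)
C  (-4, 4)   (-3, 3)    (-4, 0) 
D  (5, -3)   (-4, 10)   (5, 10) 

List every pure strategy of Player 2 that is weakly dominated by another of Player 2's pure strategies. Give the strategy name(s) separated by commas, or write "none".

S3

S1: no other strategy beats it everywhere (S2 at B (1>-1); S3 at B (1>-5)).
Nothing dominates S2: S1 at A (9>8); S3 at A (9>8).
S3: dominated, since S2 does at least as well everywhere (A: 9>8, B: -1>-5, C: 3>0, D: 10=10).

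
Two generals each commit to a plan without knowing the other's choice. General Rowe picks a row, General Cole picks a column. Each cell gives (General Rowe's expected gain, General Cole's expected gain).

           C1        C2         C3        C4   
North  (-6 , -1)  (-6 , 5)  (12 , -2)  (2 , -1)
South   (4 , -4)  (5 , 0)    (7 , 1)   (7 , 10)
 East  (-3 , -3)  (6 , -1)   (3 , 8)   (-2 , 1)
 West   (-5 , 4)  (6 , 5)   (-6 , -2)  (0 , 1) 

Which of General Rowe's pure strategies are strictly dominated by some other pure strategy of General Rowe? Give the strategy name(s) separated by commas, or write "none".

North is not dominated — it holds its own against South at C3 (12>7); East at C3 (12>3); West at C3 (12>-6).
South: no other strategy beats it everywhere (North at C1 (4>-6); East at C1 (4>-3); West at C1 (4>-5)).
East is not dominated — it holds its own against North at C1 (-3>-6); South at C2 (6>5); West at C1 (-3>-5).
Nothing dominates West: North at C1 (-5>-6); South at C2 (6>5); East at C2 (6=6).

none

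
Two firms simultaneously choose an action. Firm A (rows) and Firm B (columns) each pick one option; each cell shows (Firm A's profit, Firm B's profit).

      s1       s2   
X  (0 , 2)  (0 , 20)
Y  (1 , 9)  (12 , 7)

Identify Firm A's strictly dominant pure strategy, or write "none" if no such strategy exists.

Y vs X: s1: 1>0, s2: 12>0.
Y strictly beats every other strategy against every opponent action, so it is strictly dominant.

Y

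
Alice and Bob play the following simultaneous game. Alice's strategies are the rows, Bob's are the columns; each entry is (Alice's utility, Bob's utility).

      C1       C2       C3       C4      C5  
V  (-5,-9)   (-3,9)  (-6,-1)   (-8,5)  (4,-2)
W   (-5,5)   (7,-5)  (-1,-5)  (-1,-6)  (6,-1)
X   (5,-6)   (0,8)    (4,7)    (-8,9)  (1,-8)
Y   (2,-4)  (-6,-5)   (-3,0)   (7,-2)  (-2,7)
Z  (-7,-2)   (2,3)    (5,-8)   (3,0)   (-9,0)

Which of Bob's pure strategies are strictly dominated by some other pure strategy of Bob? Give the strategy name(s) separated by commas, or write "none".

none

Nothing dominates C1: C2 at W (5>-5); C3 at W (5>-5); C4 at W (5>-6); C5 at W (5>-1).
C2 is not dominated — it holds its own against C1 at V (9>-9); C3 at V (9>-1); C4 at V (9>5); C5 at V (9>-2).
C3 is not dominated — it holds its own against C1 at V (-1>-9); C2 at W (-5=-5); C4 at W (-5>-6); C5 at V (-1>-2).
C4: no other strategy beats it everywhere (C1 at V (5>-9); C2 at X (9>8); C3 at V (5>-1); C5 at V (5>-2)).
C5 is not dominated — it holds its own against C1 at V (-2>-9); C2 at W (-1>-5); C3 at W (-1>-5); C4 at W (-1>-6).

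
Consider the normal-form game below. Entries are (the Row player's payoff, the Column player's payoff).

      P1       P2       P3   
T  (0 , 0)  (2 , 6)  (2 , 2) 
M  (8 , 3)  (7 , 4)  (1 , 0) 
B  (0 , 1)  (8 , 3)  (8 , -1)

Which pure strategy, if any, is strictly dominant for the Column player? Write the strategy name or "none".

P2 vs P1: T: 6>0, M: 4>3, B: 3>1.
P2 vs P3: T: 6>2, M: 4>0, B: 3>-1.
P2 strictly beats every other strategy against every opponent action, so it is strictly dominant.

P2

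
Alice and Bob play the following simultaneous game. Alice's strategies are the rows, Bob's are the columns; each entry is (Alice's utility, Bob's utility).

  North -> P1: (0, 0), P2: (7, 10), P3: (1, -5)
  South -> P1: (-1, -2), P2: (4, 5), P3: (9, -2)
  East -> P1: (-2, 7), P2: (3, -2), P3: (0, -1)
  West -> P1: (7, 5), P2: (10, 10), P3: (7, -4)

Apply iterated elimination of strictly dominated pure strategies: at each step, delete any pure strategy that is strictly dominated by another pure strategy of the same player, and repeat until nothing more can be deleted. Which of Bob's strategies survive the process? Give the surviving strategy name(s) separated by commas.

P2

Row North is eliminated: West beats it against every remaining column (P1: 7>0, P2: 10>7, P3: 7>1).
For Alice, South strictly dominates East on the remaining columns (P1: -1>-2, P2: 4>3, P3: 9>0); eliminate East.
For Bob, P2 strictly dominates P1 on the remaining rows (South: 5>-2, West: 10>5); eliminate P1.
Bob's strategy P3 is strictly dominated by P2 (South: 5>-2, West: 10>-4) and is removed.
For Alice, West strictly dominates South on the remaining columns (P2: 10>4); eliminate South.
Among the remaining strategies, none is strictly dominated by another pure strategy of the same player, so the elimination stops.
Surviving strategies — Alice: {West}; Bob: {P2}.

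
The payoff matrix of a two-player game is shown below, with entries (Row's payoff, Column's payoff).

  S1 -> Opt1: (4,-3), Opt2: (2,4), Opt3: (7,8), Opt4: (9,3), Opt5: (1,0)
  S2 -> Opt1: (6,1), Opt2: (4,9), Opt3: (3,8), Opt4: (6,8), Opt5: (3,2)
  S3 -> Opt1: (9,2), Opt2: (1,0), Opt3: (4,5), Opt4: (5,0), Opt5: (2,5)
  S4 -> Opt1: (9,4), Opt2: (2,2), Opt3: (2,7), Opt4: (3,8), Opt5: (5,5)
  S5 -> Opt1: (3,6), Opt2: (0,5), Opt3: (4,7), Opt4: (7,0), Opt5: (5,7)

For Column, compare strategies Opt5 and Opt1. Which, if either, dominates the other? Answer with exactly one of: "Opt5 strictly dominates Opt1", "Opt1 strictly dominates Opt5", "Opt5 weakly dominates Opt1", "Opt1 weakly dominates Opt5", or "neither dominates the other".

Compare Opt5 to Opt1 across every action of Row: S1: 0>-3, S2: 2>1, S3: 5>2, S4: 5>4, S5: 7>6.
Opt5 gives a strictly higher payoff against every action of Row, so Opt5 strictly dominates Opt1.

Opt5 strictly dominates Opt1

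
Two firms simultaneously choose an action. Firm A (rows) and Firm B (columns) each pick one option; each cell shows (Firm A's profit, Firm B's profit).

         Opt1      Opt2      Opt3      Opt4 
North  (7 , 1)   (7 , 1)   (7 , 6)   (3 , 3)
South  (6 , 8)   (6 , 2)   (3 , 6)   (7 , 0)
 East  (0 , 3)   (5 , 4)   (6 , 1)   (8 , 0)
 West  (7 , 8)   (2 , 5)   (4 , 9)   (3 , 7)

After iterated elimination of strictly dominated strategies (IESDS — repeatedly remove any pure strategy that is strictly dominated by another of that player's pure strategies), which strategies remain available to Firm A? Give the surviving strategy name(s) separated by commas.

North

For Firm B, Opt3 strictly dominates Opt4 on the remaining rows (North: 6>3, South: 6>0, East: 1>0, West: 9>7); eliminate Opt4.
For Firm A, North strictly dominates South on the remaining columns (Opt1: 7>6, Opt2: 7>6, Opt3: 7>3); eliminate South.
For Firm A, North strictly dominates East on the remaining columns (Opt1: 7>0, Opt2: 7>5, Opt3: 7>6); eliminate East.
Column Opt1 is eliminated: Opt3 beats it against every remaining row (North: 6>1, West: 9>8).
For Firm A, North strictly dominates West on the remaining columns (Opt2: 7>2, Opt3: 7>4); eliminate West.
Firm B's strategy Opt2 is strictly dominated by Opt3 (North: 6>1) and is removed.
Among the remaining strategies, none is strictly dominated by another pure strategy of the same player, so the elimination stops.
Surviving strategies — Firm A: {North}; Firm B: {Opt3}.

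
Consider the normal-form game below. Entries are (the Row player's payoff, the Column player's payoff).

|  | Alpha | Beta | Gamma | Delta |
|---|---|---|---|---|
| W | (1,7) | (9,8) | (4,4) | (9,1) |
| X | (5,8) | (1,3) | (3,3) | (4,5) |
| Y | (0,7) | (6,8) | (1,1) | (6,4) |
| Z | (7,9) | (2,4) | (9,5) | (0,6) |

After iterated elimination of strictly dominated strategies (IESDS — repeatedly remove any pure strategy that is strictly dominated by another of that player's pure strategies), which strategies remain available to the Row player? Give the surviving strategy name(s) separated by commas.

Row Y is eliminated: W beats it against every remaining column (Alpha: 1>0, Beta: 9>6, Gamma: 4>1, Delta: 9>6).
For the Column player, Alpha strictly dominates Gamma on the remaining rows (W: 7>4, X: 8>3, Z: 9>5); eliminate Gamma.
For the Column player, Alpha strictly dominates Delta on the remaining rows (W: 7>1, X: 8>5, Z: 9>6); eliminate Delta.
For the Row player, Z strictly dominates X on the remaining columns (Alpha: 7>5, Beta: 2>1); eliminate X.
Among the remaining strategies, none is strictly dominated by another pure strategy of the same player, so the elimination stops.
Surviving strategies — the Row player: {W, Z}; the Column player: {Alpha, Beta}.

W, Z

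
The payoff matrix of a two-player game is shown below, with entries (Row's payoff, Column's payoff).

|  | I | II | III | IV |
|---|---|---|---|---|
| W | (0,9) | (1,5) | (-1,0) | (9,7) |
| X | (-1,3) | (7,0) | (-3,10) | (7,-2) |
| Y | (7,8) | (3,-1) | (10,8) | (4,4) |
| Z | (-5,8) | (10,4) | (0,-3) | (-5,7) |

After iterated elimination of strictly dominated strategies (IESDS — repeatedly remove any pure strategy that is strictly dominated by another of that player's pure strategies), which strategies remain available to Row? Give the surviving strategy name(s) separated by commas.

Y

Column's strategy II is strictly dominated by I (W: 9>5, X: 3>0, Y: 8>-1, Z: 8>4) and is removed.
Row's strategy X is strictly dominated by W (I: 0>-1, III: -1>-3, IV: 9>7) and is removed.
Row Z is eliminated: Y beats it against every remaining column (I: 7>-5, III: 10>0, IV: 4>-5).
Column IV is eliminated: I beats it against every remaining row (W: 9>7, Y: 8>4).
Row W is eliminated: Y beats it against every remaining column (I: 7>0, III: 10>-1).
Among the remaining strategies, none is strictly dominated by another pure strategy of the same player, so the elimination stops.
Surviving strategies — Row: {Y}; Column: {I, III}.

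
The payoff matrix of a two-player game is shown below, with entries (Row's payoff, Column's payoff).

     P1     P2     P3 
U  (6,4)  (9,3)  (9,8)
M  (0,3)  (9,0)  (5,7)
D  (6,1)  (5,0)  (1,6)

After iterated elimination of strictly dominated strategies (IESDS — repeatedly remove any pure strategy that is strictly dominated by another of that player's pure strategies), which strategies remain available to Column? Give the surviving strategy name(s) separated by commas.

Column P1 is eliminated: P3 beats it against every remaining row (U: 8>4, M: 7>3, D: 6>1).
For Row, U strictly dominates D on the remaining columns (P2: 9>5, P3: 9>1); eliminate D.
Column's strategy P2 is strictly dominated by P3 (U: 8>3, M: 7>0) and is removed.
Row's strategy M is strictly dominated by U (P3: 9>5) and is removed.
Among the remaining strategies, none is strictly dominated by another pure strategy of the same player, so the elimination stops.
Surviving strategies — Row: {U}; Column: {P3}.

P3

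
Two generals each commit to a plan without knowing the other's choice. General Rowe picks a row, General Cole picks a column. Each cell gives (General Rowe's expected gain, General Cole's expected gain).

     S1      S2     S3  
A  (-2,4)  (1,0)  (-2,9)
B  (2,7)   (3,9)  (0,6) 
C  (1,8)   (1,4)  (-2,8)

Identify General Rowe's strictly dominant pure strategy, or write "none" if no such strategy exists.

B vs A: S1: 2>-2, S2: 3>1, S3: 0>-2.
B vs C: S1: 2>1, S2: 3>1, S3: 0>-2.
B strictly beats every other strategy against every opponent action, so it is strictly dominant.

B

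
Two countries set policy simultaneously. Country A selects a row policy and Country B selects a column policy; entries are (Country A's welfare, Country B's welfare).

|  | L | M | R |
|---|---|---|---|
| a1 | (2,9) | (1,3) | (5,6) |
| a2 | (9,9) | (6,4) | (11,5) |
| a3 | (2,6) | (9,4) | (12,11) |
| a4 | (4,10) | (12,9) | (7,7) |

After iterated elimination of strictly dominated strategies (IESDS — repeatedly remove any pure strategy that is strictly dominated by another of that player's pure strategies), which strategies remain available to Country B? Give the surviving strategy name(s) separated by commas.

L, R

Row a1 is eliminated: a2 beats it against every remaining column (L: 9>2, M: 6>1, R: 11>5).
Column M is eliminated: L beats it against every remaining row (a2: 9>4, a3: 6>4, a4: 10>9).
Country A's strategy a4 is strictly dominated by a2 (L: 9>4, R: 11>7) and is removed.
Among the remaining strategies, none is strictly dominated by another pure strategy of the same player, so the elimination stops.
Surviving strategies — Country A: {a2, a3}; Country B: {L, R}.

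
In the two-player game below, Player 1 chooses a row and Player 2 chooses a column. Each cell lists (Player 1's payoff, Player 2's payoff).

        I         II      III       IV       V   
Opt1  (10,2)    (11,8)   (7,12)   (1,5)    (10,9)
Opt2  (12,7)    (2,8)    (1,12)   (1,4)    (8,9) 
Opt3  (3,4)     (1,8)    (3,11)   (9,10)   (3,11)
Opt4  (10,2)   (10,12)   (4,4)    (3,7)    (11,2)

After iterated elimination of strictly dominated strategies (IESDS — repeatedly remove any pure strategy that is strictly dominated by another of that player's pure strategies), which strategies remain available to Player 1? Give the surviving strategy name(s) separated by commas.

Opt1, Opt3, Opt4

For Player 2, II strictly dominates I on the remaining rows (Opt1: 8>2, Opt2: 8>7, Opt3: 8>4, Opt4: 12>2); eliminate I.
For Player 1, Opt4 strictly dominates Opt2 on the remaining columns (II: 10>2, III: 4>1, IV: 3>1, V: 11>8); eliminate Opt2.
Among the remaining strategies, none is strictly dominated by another pure strategy of the same player, so the elimination stops.
Surviving strategies — Player 1: {Opt1, Opt3, Opt4}; Player 2: {II, III, IV, V}.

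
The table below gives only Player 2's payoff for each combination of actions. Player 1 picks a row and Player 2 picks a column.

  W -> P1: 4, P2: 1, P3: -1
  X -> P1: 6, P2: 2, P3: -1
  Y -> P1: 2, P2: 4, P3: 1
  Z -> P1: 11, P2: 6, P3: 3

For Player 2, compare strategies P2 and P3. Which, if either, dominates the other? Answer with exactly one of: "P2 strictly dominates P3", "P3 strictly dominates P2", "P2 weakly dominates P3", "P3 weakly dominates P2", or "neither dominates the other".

P2 strictly dominates P3

P2's payoffs vs P3's, by Player 1's action — W: 1>-1, X: 2>-1, Y: 4>1, Z: 6>3.
P2 gives a strictly higher payoff against each choice by Player 1, so P2 strictly dominates P3.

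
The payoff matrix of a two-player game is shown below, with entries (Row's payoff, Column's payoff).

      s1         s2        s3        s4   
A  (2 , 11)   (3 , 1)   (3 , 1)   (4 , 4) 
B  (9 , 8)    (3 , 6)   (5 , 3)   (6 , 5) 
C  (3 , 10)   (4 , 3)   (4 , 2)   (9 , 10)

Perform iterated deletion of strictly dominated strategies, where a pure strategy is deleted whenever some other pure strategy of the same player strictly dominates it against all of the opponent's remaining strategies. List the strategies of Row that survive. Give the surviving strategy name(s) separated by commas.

Row A is eliminated: C beats it against every remaining column (s1: 3>2, s2: 4>3, s3: 4>3, s4: 9>4).
For Column, s1 strictly dominates s2 on the remaining rows (B: 8>6, C: 10>3); eliminate s2.
Column's strategy s3 is strictly dominated by s1 (B: 8>3, C: 10>2) and is removed.
Among the remaining strategies, none is strictly dominated by another pure strategy of the same player, so the elimination stops.
Surviving strategies — Row: {B, C}; Column: {s1, s4}.

B, C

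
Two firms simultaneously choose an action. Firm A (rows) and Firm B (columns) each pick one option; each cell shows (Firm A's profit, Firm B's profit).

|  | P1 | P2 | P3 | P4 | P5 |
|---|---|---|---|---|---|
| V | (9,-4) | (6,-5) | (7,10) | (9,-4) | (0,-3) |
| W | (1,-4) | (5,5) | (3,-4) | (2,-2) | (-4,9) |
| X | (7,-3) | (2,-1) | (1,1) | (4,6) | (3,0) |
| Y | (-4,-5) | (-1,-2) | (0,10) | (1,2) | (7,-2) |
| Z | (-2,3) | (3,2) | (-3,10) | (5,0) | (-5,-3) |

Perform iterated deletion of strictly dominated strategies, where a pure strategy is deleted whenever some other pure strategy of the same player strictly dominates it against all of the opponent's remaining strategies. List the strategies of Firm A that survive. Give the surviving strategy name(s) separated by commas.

Row W is eliminated: V beats it against every remaining column (P1: 9>1, P2: 6>5, P3: 7>3, P4: 9>2, P5: 0>-4).
For Firm A, V strictly dominates Z on the remaining columns (P1: 9>-2, P2: 6>3, P3: 7>-3, P4: 9>5, P5: 0>-5); eliminate Z.
Column P1 is eliminated: P3 beats it against every remaining row (V: 10>-4, X: 1>-3, Y: 10>-5).
Firm B's strategy P2 is strictly dominated by P3 (V: 10>-5, X: 1>-1, Y: 10>-2) and is removed.
Firm B's strategy P5 is strictly dominated by P3 (V: 10>-3, X: 1>0, Y: 10>-2) and is removed.
For Firm A, V strictly dominates X on the remaining columns (P3: 7>1, P4: 9>4); eliminate X.
Row Y is eliminated: V beats it against every remaining column (P3: 7>0, P4: 9>1).
For Firm B, P3 strictly dominates P4 on the remaining rows (V: 10>-4); eliminate P4.
Among the remaining strategies, none is strictly dominated by another pure strategy of the same player, so the elimination stops.
Surviving strategies — Firm A: {V}; Firm B: {P3}.

V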